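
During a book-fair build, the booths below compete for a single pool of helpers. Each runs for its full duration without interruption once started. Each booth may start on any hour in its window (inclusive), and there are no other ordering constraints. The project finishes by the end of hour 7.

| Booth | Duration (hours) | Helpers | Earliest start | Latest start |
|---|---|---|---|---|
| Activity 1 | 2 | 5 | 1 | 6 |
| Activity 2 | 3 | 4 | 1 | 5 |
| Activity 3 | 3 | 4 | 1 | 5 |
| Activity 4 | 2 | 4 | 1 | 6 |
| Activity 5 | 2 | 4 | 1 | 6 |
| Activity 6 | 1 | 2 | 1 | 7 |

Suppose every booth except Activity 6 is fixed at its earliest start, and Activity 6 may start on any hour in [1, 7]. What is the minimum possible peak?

21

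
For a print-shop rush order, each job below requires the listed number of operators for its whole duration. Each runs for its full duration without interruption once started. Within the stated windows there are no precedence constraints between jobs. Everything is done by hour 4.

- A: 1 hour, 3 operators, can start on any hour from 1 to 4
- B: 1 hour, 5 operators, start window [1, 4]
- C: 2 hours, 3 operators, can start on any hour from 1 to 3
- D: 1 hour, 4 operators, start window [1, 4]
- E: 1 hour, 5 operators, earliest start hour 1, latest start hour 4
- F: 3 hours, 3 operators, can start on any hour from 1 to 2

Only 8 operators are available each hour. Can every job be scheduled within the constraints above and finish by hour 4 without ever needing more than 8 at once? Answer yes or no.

no

The minimum achievable peak is 9; 8 < 9, so no feasible schedule stays within the cap.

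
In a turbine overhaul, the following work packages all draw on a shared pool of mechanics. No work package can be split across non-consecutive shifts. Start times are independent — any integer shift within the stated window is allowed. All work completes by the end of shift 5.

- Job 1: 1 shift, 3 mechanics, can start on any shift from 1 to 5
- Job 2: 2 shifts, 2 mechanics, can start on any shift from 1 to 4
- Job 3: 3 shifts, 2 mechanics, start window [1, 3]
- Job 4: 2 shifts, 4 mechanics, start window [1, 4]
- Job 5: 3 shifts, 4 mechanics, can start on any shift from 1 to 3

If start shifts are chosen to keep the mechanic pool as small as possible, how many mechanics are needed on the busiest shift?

Early-start (Job 1@1, Job 2@1, Job 3@1, Job 4@1, Job 5@1) gives peak 15: s1:15  s2:12  s3:6  s4:0  s5:0.
Shift Job 4→4, Job 5→2.
Schedule Job 1@1, Job 2@1, Job 3@1, Job 4@4, Job 5@2: s1:7  s2:8  s3:6  s4:8  s5:4 — peak 8.

8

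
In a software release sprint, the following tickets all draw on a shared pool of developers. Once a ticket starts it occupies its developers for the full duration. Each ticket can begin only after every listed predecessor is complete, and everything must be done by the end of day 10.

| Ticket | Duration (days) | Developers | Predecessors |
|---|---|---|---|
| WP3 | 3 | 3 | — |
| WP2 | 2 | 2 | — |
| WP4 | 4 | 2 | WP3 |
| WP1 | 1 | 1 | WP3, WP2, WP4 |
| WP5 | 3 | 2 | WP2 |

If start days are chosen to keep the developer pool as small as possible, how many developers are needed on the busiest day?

Early-start (WP3@1, WP2@1, WP4@4, WP1@8, WP5@3) gives peak 5: d1:5  d2:5  d3:5  d4:4  d5:4  d6:2  d7:2  d8:1  d9:0  d10:0.
Shift WP2→4, WP5→6.
Schedule WP3@1, WP2@4, WP4@4, WP1@8, WP5@6: d1:3  d2:3  d3:3  d4:4  d5:4  d6:4  d7:4  d8:3  d9:0  d10:0 — peak 4.

4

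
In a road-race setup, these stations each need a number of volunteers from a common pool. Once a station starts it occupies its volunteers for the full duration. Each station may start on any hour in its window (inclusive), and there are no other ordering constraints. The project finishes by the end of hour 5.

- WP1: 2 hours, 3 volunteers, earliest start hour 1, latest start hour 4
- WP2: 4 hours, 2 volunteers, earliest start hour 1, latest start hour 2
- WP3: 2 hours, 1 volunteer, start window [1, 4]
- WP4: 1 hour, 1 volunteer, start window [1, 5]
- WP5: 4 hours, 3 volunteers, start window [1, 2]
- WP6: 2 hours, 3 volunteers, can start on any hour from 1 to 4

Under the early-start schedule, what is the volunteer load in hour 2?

At early start, hour 2 has: WP1, WP2, WP3, WP5, WP6.
Demand: 3 + 2 + 1 + 3 + 3 = 12.

12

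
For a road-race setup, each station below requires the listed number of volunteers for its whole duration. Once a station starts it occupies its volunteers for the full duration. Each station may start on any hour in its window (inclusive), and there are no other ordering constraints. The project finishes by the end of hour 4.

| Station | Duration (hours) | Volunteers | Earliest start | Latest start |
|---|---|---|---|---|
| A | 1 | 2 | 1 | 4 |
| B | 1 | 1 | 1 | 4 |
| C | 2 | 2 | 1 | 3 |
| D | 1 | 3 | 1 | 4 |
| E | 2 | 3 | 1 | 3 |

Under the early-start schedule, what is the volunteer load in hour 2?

At early start, hour 2 has: C, E.
Demand: 2 + 3 = 5.

5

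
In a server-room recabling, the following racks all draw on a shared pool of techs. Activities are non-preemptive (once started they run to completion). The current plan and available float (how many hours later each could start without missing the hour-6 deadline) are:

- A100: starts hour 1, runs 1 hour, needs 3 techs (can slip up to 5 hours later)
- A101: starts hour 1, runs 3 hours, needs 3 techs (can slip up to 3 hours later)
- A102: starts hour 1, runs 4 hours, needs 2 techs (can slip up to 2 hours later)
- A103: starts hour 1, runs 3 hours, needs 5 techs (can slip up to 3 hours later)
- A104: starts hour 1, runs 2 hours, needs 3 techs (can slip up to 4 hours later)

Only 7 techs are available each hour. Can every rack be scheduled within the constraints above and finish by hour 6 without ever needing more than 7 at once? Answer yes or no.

The minimum achievable peak is 8; 7 < 8, so no feasible schedule stays within the cap.

no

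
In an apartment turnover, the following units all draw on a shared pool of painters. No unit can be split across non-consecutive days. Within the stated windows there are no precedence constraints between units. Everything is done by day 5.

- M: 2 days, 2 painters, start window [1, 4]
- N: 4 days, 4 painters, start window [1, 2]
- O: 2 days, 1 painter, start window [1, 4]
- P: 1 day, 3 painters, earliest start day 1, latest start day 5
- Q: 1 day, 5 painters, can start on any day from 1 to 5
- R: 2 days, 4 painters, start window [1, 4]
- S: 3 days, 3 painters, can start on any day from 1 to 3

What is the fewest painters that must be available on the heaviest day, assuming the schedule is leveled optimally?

10

Early-start (M@1, N@1, O@1, P@1, Q@1, R@1, S@1) gives peak 22: d1:22  d2:14  d3:7  d4:4  d5:0.
Shift P→3, Q→5, R→4.
Schedule M@1, N@1, O@1, P@3, Q@5, R@4, S@1: d1:10  d2:10  d3:10  d4:8  d5:9 — peak 10.
Total painter-days = 47 over 5 days ⇒ peak ≥ ⌈47/5⌉ = 10, so 10 is optimal.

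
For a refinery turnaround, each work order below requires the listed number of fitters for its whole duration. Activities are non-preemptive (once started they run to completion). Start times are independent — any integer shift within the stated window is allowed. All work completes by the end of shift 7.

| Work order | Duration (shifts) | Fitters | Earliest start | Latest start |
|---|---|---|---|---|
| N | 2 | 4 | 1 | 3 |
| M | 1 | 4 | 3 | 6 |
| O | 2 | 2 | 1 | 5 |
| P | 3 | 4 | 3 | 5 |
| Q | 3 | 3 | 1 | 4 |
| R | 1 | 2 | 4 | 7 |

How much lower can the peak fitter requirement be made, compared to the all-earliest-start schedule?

4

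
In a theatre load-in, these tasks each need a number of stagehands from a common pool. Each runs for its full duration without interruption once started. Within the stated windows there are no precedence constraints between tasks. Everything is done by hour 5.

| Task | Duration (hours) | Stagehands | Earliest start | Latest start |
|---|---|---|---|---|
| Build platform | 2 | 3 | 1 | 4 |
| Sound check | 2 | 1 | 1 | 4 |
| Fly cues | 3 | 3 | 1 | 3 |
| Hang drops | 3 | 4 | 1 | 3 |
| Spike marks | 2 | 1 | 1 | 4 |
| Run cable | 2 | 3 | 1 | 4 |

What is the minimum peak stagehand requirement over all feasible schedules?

8

Early-start (Build platform@1, Sound check@1, Fly cues@1, Hang drops@1, Spike marks@1, Run cable@1) gives peak 15: h1:15  h2:15  h3:7  h4:0  h5:0.
Shift Hang drops→3, Run cable→4.
Schedule Build platform@1, Sound check@1, Fly cues@1, Hang drops@3, Spike marks@1, Run cable@4: h1:8  h2:8  h3:7  h4:7  h5:7 — peak 8.
Total stagehand-hours = 37 over 5 hours ⇒ peak ≥ ⌈37/5⌉ = 8, so 8 is optimal.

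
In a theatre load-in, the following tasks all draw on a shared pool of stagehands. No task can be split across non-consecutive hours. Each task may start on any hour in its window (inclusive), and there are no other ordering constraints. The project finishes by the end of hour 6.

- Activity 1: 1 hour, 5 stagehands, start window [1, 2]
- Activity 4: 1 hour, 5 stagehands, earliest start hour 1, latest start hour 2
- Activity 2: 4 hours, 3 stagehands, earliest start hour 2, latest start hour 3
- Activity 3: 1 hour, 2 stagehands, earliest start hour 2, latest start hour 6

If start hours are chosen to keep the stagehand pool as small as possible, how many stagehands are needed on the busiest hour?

5

Early-start (Activity 1@1, Activity 4@1, Activity 2@2, Activity 3@2) gives peak 10: h1:10  h2:5  h3:3  h4:3  h5:3  h6:0.
Shift Activity 4→2, Activity 2→3, Activity 3→3.
Schedule Activity 1@1, Activity 4@2, Activity 2@3, Activity 3@3: h1:5  h2:5  h3:5  h4:3  h5:3  h6:3 — peak 5.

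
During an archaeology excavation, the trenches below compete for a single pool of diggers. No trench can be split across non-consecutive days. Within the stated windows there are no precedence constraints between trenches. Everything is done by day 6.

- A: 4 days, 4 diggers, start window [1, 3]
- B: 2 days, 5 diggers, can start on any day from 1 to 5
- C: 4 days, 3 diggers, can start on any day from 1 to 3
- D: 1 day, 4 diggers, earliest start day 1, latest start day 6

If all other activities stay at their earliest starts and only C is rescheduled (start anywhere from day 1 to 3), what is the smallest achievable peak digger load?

C@1: d1:16  d2:12  d3:7  d4:7  d5:0  d6:0 → peak 16
C@2: d1:13  d2:12  d3:7  d4:7  d5:3  d6:0 → peak 13
C@3: d1:13  d2:9  d3:7  d4:7  d5:3  d6:3 → peak 13
Best is C@2, peak 13.

13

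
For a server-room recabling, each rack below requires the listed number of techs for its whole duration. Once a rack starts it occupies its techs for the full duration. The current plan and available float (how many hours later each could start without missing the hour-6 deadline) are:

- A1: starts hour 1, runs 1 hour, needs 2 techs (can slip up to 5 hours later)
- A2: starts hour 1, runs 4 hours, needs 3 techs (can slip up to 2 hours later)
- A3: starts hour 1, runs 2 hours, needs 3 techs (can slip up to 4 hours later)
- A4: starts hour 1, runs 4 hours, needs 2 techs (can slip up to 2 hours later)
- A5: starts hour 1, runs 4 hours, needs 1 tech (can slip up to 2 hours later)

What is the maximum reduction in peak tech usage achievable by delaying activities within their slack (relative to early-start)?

Early-start peak: h1:11  h2:9  h3:6  h4:6  h5:0  h6:0 ⇒ 11.
Leveled (A1@1, A2@1, A3@5, A4@2, A5@1): h1:6  h2:6  h3:6  h4:6  h5:5  h6:3 ⇒ 6.
Reduction 11 − 6 = 5.

5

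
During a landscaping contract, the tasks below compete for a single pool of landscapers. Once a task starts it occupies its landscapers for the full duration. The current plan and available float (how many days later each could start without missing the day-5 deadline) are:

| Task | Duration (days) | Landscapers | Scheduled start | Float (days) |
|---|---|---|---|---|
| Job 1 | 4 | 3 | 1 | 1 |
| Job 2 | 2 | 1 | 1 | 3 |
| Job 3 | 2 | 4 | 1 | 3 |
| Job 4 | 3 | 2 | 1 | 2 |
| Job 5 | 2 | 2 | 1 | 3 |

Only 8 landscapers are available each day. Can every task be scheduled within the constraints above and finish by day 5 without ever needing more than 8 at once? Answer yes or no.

yes

Schedule Job 1@1, Job 2@1, Job 3@1, Job 4@3, Job 5@3: d1:8  d2:8  d3:7  d4:7  d5:2 — peak 8 ≤ 8.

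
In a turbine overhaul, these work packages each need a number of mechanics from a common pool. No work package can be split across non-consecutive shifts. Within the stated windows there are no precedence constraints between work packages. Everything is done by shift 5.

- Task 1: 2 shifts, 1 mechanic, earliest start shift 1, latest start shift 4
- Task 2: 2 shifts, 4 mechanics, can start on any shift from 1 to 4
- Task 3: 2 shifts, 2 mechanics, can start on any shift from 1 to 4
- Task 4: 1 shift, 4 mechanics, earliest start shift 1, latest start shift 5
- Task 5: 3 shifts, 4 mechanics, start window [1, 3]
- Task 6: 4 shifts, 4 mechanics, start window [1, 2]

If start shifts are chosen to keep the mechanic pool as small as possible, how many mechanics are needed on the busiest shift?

Early-start (Task 1@1, Task 2@1, Task 3@1, Task 4@1, Task 5@1, Task 6@1) gives peak 19: s1:19  s2:15  s3:8  s4:4  s5:0.
Shift Task 3→3, Task 5→3, Task 6→2.
Schedule Task 1@1, Task 2@1, Task 3@3, Task 4@1, Task 5@3, Task 6@2: s1:9  s2:9  s3:10  s4:10  s5:8 — peak 10.
Total mechanic-shifts = 46 over 5 shifts ⇒ peak ≥ ⌈46/5⌉ = 10, so 10 is optimal.

10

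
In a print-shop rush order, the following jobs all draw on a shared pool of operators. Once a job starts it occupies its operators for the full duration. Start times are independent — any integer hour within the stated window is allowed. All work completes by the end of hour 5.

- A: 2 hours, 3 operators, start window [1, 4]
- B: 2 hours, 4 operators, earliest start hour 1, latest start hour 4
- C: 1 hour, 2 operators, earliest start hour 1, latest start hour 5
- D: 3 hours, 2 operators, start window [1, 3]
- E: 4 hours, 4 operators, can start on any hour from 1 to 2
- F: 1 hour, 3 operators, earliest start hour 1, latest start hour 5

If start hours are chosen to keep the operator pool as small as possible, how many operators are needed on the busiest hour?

9

Early-start (A@1, B@1, C@1, D@1, E@1, F@1) gives peak 18: h1:18  h2:13  h3:6  h4:4  h5:0.
Shift B→4, E→2, F→3.
Schedule A@1, B@4, C@1, D@1, E@2, F@3: h1:7  h2:9  h3:9  h4:8  h5:8 — peak 9.
Total operator-hours = 41 over 5 hours ⇒ peak ≥ ⌈41/5⌉ = 9, so 9 is optimal.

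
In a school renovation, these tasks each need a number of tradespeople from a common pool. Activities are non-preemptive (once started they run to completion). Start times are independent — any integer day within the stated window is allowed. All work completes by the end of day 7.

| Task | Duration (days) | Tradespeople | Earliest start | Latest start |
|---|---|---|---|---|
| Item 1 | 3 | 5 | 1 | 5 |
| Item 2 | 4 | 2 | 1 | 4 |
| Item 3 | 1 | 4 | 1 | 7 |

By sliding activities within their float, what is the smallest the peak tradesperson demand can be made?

6

Early-start (Item 1@1, Item 2@1, Item 3@1) gives peak 11: d1:11  d2:7  d3:7  d4:2  d5:0  d6:0  d7:0.
Shift Item 2→4, Item 3→4.
Schedule Item 1@1, Item 2@4, Item 3@4: d1:5  d2:5  d3:5  d4:6  d5:2  d6:2  d7:2 — peak 6.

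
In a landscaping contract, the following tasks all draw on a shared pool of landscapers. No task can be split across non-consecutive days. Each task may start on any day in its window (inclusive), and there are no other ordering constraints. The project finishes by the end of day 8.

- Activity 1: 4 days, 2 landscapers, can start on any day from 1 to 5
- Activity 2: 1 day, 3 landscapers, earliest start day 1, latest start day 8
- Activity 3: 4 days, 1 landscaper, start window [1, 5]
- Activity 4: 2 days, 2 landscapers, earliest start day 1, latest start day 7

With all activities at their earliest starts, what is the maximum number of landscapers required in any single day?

8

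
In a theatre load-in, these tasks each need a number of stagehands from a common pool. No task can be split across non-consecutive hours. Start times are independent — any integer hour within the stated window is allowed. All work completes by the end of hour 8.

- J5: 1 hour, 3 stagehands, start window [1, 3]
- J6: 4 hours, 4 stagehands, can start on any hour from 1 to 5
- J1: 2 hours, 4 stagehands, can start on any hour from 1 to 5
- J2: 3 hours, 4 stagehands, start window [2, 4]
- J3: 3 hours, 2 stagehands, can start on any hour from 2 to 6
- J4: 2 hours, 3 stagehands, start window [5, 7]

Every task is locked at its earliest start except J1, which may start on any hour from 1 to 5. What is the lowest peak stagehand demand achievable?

10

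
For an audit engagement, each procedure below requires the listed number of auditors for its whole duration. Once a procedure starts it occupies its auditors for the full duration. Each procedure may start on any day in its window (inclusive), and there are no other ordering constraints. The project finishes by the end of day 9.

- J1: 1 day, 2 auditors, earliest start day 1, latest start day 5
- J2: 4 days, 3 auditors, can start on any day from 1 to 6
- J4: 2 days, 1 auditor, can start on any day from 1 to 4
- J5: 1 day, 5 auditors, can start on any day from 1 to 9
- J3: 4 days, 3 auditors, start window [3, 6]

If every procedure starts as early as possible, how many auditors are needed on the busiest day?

11

Early-start schedule: J1@1, J2@1, J4@1, J5@1, J3@3.
Load per day: day 1: 11, day 2: 4, day 3: 6, day 4: 6, day 5: 3, day 6: 3, day 7: 0, day 8: 0, day 9: 0.
Peak is 11.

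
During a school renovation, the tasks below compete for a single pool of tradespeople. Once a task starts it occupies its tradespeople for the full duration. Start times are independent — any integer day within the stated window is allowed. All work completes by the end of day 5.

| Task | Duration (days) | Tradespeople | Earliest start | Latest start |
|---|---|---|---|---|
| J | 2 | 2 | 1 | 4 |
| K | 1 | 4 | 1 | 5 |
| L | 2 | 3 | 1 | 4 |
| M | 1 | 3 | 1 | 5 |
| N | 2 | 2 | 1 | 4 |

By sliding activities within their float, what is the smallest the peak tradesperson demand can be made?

5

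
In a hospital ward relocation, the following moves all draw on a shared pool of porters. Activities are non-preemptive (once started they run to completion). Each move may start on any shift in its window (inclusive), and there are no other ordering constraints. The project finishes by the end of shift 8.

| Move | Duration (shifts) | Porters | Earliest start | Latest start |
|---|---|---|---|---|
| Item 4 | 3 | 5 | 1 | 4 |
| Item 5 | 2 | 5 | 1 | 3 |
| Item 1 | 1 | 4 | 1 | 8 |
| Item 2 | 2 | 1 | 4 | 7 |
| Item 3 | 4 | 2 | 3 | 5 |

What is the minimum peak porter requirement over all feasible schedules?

7

Early-start (Item 4@1, Item 5@1, Item 1@1, Item 2@4, Item 3@3) gives peak 14: s1:14  s2:10  s3:7  s4:3  s5:3  s6:2  s7:0  s8:0.
Shift Item 4→3, Item 1→6, Item 2→6.
Schedule Item 4@3, Item 5@1, Item 1@6, Item 2@6, Item 3@3: s1:5  s2:5  s3:7  s4:7  s5:7  s6:7  s7:1  s8:0 — peak 7.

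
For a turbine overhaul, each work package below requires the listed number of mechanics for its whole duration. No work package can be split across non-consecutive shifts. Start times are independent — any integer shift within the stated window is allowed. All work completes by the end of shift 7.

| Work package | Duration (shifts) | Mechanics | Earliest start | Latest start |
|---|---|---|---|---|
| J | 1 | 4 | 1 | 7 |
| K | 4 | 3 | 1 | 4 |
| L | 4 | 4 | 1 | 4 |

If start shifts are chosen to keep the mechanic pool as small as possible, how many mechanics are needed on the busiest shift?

Early-start (J@1, K@1, L@1) gives peak 11: s1:11  s2:7  s3:7  s4:7  s5:0  s6:0  s7:0.
Shift L→2.
Schedule J@1, K@1, L@2: s1:7  s2:7  s3:7  s4:7  s5:4  s6:0  s7:0 — peak 7.

7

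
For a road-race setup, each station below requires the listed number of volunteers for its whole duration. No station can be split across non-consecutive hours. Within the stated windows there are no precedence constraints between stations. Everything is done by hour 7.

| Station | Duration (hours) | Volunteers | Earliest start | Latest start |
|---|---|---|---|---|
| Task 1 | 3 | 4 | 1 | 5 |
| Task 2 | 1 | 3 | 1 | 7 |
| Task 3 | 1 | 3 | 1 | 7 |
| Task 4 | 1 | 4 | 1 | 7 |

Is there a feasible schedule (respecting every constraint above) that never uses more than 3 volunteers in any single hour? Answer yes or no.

Total volunteer-hours = 22; over 7 hours the average is 22/7 > 3, so some hour must exceed 3.

no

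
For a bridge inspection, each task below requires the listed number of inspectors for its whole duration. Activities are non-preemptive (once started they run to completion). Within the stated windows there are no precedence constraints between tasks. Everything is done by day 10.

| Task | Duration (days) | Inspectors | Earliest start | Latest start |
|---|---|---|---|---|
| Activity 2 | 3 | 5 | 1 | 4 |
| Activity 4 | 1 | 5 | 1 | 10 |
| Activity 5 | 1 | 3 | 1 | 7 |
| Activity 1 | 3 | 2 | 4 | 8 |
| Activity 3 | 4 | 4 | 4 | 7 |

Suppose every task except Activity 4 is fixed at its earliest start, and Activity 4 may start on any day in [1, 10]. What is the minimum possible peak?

Activity 4@1: d1:13  d2:5  d3:5  d4:6  d5:6  d6:6  d7:4  d8:0  d9:0  d10:0 → peak 13
Activity 4@2: d1:8  d2:10  d3:5  d4:6  d5:6  d6:6  d7:4  d8:0  d9:0  d10:0 → peak 10
Activity 4@3: d1:8  d2:5  d3:10  d4:6  d5:6  d6:6  d7:4  d8:0  d9:0  d10:0 → peak 10
Activity 4@4: d1:8  d2:5  d3:5  d4:11  d5:6  d6:6  d7:4  d8:0  d9:0  d10:0 → peak 11
Activity 4@5: d1:8  d2:5  d3:5  d4:6  d5:11  d6:6  d7:4  d8:0  d9:0  d10:0 → peak 11
Activity 4@6: d1:8  d2:5  d3:5  d4:6  d5:6  d6:11  d7:4  d8:0  d9:0  d10:0 → peak 11
Activity 4@7: d1:8  d2:5  d3:5  d4:6  d5:6  d6:6  d7:9  d8:0  d9:0  d10:0 → peak 9
Activity 4@8: d1:8  d2:5  d3:5  d4:6  d5:6  d6:6  d7:4  d8:5  d9:0  d10:0 → peak 8
Activity 4@9: d1:8  d2:5  d3:5  d4:6  d5:6  d6:6  d7:4  d8:0  d9:5  d10:0 → peak 8
Activity 4@10: d1:8  d2:5  d3:5  d4:6  d5:6  d6:6  d7:4  d8:0  d9:0  d10:5 → peak 8
Best is Activity 4@8, peak 8.

8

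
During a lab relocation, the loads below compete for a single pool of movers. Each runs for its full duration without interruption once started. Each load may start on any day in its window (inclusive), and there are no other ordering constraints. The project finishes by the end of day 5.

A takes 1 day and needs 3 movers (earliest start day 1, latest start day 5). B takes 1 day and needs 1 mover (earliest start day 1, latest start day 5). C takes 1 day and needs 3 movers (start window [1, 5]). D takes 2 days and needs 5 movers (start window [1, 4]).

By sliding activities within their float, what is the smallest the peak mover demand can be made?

5

Early-start (A@1, B@1, C@1, D@1) gives peak 12: d1:12  d2:5  d3:0  d4:0  d5:0.
Shift C→2, D→3.
Schedule A@1, B@1, C@2, D@3: d1:4  d2:3  d3:5  d4:5  d5:0 — peak 5.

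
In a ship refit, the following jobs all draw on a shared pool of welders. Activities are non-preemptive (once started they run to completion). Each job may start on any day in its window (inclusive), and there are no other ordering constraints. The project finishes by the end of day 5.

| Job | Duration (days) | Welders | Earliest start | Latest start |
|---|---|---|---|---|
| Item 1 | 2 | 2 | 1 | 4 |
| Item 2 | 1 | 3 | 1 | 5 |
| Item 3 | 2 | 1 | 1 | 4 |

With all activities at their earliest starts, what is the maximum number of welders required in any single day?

6

Early-start schedule: Item 1@1, Item 2@1, Item 3@1.
Load per day: day 1: 6, day 2: 3, day 3: 0, day 4: 0, day 5: 0.
Peak is 6.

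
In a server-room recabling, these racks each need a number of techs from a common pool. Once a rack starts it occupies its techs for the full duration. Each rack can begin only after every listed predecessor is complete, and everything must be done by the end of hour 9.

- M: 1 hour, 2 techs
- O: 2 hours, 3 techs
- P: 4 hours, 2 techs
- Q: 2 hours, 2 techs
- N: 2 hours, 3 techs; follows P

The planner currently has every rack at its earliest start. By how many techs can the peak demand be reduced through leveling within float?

5

Early-start peak: h1:9  h2:7  h3:2  h4:2  h5:3  h6:3  h7:0  h8:0  h9:0 ⇒ 9.
Leveled (M@1, O@2, P@4, Q@4, N@8): h1:2  h2:3  h3:3  h4:4  h5:4  h6:2  h7:2  h8:3  h9:3 ⇒ 4.
Reduction 9 − 4 = 5.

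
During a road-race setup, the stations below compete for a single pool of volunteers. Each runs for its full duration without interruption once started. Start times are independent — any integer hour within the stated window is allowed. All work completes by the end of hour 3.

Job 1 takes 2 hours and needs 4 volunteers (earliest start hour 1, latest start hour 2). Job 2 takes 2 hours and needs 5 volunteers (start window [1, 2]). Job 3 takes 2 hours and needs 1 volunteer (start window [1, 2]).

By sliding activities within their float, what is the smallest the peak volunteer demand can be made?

Schedule Job 1@1, Job 2@1, Job 3@1: h1:10  h2:10  h3:0 — peak 10.
No arrangement of the 8 feasible schedules does better.

10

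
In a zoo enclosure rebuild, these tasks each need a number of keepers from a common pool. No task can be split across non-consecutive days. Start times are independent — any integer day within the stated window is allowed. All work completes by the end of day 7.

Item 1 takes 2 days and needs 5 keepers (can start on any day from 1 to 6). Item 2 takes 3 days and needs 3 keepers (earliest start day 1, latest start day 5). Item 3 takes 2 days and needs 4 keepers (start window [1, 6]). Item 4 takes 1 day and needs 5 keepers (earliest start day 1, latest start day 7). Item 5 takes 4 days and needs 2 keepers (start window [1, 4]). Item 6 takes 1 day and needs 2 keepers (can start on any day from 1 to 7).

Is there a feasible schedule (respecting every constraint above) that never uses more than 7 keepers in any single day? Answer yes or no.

yes

Schedule Item 1@1, Item 2@3, Item 3@5, Item 4@7, Item 5@1, Item 6@3: d1:7  d2:7  d3:7  d4:5  d5:7  d6:4  d7:5 — peak 7 ≤ 7.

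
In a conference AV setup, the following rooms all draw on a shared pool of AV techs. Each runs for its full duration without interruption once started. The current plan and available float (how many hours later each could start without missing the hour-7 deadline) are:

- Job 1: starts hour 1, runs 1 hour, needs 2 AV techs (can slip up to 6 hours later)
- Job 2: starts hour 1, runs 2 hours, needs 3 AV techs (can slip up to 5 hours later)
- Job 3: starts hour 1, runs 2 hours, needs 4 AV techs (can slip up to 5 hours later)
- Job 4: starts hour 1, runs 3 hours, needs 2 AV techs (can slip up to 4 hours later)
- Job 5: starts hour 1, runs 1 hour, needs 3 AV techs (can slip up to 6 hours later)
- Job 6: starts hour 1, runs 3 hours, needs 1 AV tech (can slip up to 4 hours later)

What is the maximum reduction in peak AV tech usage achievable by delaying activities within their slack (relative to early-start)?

Early-start peak: h1:15  h2:10  h3:3  h4:0  h5:0  h6:0  h7:0 ⇒ 15.
Leveled (Job 1@1, Job 2@1, Job 3@3, Job 4@5, Job 5@5, Job 6@2): h1:5  h2:4  h3:5  h4:5  h5:5  h6:2  h7:2 ⇒ 5.
Reduction 15 − 5 = 10.

10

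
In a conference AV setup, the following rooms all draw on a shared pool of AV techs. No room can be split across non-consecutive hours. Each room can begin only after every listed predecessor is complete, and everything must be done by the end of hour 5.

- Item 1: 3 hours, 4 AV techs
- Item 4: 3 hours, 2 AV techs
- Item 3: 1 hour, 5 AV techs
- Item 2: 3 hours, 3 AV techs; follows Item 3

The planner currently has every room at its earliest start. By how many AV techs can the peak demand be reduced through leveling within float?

Early-start peak: h1:11  h2:9  h3:9  h4:3  h5:0 ⇒ 11.
Leveled (Item 1@1, Item 4@2, Item 3@1, Item 2@2): h1:9  h2:9  h3:9  h4:5  h5:0 ⇒ 9.
Reduction 11 − 9 = 2.

2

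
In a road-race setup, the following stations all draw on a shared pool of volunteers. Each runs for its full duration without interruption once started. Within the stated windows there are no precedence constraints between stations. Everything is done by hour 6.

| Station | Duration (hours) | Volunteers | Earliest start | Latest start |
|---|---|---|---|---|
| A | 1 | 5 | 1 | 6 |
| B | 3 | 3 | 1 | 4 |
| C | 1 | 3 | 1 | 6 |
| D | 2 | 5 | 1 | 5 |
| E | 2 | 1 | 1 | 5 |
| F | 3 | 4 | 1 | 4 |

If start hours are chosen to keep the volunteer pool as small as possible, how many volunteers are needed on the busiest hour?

8

Early-start (A@1, B@1, C@1, D@1, E@1, F@1) gives peak 21: h1:21  h2:13  h3:7  h4:0  h5:0  h6:0.
Shift C→4, D→2, E→4, F→4.
Schedule A@1, B@1, C@4, D@2, E@4, F@4: h1:8  h2:8  h3:8  h4:8  h5:5  h6:4 — peak 8.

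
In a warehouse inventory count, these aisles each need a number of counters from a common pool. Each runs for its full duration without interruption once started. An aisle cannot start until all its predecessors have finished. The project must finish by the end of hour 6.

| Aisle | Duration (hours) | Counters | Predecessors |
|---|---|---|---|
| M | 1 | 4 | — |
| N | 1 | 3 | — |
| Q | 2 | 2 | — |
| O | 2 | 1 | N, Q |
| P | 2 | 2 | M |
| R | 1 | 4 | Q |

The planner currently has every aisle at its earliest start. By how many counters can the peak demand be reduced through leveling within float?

4

Early-start peak: h1:9  h2:4  h3:7  h4:1  h5:0  h6:0 ⇒ 9.
Leveled (M@1, N@2, Q@2, O@4, P@3, R@5): h1:4  h2:5  h3:4  h4:3  h5:5  h6:0 ⇒ 5.
Reduction 9 − 5 = 4.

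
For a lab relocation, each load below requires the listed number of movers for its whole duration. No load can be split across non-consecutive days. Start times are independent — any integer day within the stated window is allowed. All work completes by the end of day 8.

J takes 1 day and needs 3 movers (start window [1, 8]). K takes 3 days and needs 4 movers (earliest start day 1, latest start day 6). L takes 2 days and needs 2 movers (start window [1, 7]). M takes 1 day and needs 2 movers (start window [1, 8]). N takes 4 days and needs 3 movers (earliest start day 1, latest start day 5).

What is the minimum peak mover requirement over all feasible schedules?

5

Early-start (J@1, K@1, L@1, M@1, N@1) gives peak 14: d1:14  d2:9  d3:7  d4:3  d5:0  d6:0  d7:0  d8:0.
Shift K→2, L→5, N→5.
Schedule J@1, K@2, L@5, M@1, N@5: d1:5  d2:4  d3:4  d4:4  d5:5  d6:5  d7:3  d8:3 — peak 5.
Total mover-days = 33 over 8 days ⇒ peak ≥ ⌈33/8⌉ = 5, so 5 is optimal.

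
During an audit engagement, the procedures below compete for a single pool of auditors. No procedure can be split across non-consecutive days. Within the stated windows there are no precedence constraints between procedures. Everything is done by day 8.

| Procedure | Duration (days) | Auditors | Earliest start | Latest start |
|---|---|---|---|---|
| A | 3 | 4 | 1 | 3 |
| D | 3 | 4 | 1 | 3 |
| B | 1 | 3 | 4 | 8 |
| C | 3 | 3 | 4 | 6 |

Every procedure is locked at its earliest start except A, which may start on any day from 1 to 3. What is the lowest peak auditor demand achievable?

A@1: d1:8  d2:8  d3:8  d4:6  d5:3  d6:3  d7:0  d8:0 → peak 8
A@2: d1:4  d2:8  d3:8  d4:10  d5:3  d6:3  d7:0  d8:0 → peak 10
A@3: d1:4  d2:4  d3:8  d4:10  d5:7  d6:3  d7:0  d8:0 → peak 10
Best is A@1, peak 8.

8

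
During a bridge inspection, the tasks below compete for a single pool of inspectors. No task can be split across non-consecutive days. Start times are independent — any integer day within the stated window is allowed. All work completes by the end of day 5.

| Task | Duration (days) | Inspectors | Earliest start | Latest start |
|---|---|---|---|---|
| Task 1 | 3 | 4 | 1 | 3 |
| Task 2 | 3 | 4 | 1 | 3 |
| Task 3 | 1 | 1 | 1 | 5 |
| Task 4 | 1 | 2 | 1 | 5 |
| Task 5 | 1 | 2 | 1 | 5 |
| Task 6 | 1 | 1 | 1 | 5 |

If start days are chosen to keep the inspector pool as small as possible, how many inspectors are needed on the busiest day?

8

Early-start (Task 1@1, Task 2@1, Task 3@1, Task 4@1, Task 5@1, Task 6@1) gives peak 14: d1:14  d2:8  d3:8  d4:0  d5:0.
Shift Task 3→4, Task 4→4, Task 5→4, Task 6→4.
Schedule Task 1@1, Task 2@1, Task 3@4, Task 4@4, Task 5@4, Task 6@4: d1:8  d2:8  d3:8  d4:6  d5:0 — peak 8.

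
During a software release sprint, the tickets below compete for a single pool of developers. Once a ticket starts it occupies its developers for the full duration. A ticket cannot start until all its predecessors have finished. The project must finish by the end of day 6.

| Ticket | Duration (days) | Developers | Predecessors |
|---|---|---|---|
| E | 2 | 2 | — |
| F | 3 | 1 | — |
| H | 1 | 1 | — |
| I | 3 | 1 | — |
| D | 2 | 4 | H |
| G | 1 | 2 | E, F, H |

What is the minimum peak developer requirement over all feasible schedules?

4

Early-start (E@1, F@1, H@1, I@1, D@2, G@4) gives peak 8: d1:5  d2:8  d3:6  d4:2  d5:0  d6:0.
Shift I→2, D→5.
Schedule E@1, F@1, H@1, I@2, D@5, G@4: d1:4  d2:4  d3:2  d4:3  d5:4  d6:4 — peak 4.
Total developer-days = 21 over 6 days ⇒ peak ≥ ⌈21/6⌉ = 4, so 4 is optimal.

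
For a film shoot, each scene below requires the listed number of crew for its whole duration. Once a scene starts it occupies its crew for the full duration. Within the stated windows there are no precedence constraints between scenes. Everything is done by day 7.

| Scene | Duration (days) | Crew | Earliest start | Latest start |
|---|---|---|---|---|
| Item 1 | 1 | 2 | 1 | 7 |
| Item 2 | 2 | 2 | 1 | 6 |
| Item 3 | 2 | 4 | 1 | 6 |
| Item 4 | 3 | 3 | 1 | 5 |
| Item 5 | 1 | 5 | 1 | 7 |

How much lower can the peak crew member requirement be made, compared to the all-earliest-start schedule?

11

Early-start peak: d1:16  d2:9  d3:3  d4:0  d5:0  d6:0  d7:0 ⇒ 16.
Leveled (Item 1@1, Item 2@1, Item 3@5, Item 4@2, Item 5@7): d1:4  d2:5  d3:3  d4:3  d5:4  d6:4  d7:5 ⇒ 5.
Reduction 16 − 5 = 11.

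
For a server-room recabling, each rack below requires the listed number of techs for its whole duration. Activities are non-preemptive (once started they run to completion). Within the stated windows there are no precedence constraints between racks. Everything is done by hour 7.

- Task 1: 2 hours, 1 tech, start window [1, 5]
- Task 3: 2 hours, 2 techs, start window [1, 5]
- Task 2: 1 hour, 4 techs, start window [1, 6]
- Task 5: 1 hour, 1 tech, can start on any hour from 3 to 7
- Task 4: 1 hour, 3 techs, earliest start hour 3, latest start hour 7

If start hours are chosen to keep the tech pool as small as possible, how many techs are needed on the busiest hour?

Early-start (Task 1@1, Task 3@1, Task 2@1, Task 5@3, Task 4@3) gives peak 7: h1:7  h2:3  h3:4  h4:0  h5:0  h6:0  h7:0.
Shift Task 2→3, Task 5→4, Task 4→4.
Schedule Task 1@1, Task 3@1, Task 2@3, Task 5@4, Task 4@4: h1:3  h2:3  h3:4  h4:4  h5:0  h6:0  h7:0 — peak 4.

4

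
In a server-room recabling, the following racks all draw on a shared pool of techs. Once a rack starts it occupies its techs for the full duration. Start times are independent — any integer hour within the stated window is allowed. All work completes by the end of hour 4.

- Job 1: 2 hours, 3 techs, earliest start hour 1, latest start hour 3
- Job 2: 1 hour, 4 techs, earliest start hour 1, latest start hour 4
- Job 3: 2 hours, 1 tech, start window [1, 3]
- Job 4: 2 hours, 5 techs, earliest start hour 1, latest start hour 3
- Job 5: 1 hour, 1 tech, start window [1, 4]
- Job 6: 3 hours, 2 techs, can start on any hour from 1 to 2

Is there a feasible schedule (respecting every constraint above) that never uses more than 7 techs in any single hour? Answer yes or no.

no

Total tech-hours = 29; over 4 hours the average is 29/4 > 7, so some hour must exceed 7.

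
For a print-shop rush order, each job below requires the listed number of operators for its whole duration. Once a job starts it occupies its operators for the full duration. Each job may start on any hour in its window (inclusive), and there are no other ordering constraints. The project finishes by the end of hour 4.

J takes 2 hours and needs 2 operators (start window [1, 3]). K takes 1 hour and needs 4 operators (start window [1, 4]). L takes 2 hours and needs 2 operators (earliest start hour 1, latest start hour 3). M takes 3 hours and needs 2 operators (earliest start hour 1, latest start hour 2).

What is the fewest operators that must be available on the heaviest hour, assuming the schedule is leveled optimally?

6

Early-start (J@1, K@1, L@1, M@1) gives peak 10: h1:10  h2:6  h3:2  h4:0.
Shift L→2, M→2.
Schedule J@1, K@1, L@2, M@2: h1:6  h2:6  h3:4  h4:2 — peak 6.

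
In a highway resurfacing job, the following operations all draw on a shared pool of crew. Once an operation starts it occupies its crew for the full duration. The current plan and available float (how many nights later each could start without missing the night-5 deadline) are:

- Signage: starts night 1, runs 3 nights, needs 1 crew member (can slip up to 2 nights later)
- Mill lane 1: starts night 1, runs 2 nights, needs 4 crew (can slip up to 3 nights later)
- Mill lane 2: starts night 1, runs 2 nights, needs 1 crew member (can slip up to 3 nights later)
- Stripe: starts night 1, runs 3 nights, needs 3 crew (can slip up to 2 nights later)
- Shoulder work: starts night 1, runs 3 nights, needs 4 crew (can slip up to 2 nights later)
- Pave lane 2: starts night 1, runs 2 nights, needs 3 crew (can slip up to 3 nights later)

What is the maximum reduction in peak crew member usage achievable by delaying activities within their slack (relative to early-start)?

Early-start peak: n1:16  n2:16  n3:8  n4:0  n5:0 ⇒ 16.
Leveled (Signage@1, Mill lane 1@1, Mill lane 2@4, Stripe@1, Shoulder work@3, Pave lane 2@4): n1:8  n2:8  n3:8  n4:8  n5:8 ⇒ 8.
Reduction 16 − 8 = 8.

8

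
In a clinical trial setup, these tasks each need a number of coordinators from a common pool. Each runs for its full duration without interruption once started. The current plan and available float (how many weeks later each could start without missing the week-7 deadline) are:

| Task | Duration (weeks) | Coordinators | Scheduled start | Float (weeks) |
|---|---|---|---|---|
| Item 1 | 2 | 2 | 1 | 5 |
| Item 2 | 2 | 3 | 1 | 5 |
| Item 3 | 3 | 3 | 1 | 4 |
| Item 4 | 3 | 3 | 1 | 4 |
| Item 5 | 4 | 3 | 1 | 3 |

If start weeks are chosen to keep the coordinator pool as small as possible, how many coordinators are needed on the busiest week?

Early-start (Item 1@1, Item 2@1, Item 3@1, Item 4@1, Item 5@1) gives peak 14: w1:14  w2:14  w3:9  w4:3  w5:0  w6:0  w7:0.
Shift Item 2→3, Item 4→5, Item 5→4.
Schedule Item 1@1, Item 2@3, Item 3@1, Item 4@5, Item 5@4: w1:5  w2:5  w3:6  w4:6  w5:6  w6:6  w7:6 — peak 6.
Total coordinator-weeks = 40 over 7 weeks ⇒ peak ≥ ⌈40/7⌉ = 6, so 6 is optimal.

6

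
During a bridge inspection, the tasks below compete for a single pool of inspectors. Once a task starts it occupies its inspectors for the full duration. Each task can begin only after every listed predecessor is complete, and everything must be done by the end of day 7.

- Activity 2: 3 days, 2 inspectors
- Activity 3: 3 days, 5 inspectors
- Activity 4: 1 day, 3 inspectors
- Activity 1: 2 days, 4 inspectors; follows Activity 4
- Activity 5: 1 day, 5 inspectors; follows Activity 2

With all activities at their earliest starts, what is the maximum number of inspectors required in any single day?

11

Early-start schedule: Activity 2@1, Activity 3@1, Activity 4@1, Activity 1@2, Activity 5@4.
Load per day: day 1: 10, day 2: 11, day 3: 11, day 4: 5, day 5: 0, day 6: 0, day 7: 0.
Peak is 11.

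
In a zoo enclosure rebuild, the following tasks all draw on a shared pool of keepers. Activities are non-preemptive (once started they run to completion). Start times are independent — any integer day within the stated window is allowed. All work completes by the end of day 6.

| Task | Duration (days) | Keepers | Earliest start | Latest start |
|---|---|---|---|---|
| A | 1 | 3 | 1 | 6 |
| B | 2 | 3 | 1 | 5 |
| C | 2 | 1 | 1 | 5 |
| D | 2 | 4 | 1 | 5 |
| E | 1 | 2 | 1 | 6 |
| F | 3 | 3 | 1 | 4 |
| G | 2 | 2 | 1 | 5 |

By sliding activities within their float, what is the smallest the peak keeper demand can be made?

6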